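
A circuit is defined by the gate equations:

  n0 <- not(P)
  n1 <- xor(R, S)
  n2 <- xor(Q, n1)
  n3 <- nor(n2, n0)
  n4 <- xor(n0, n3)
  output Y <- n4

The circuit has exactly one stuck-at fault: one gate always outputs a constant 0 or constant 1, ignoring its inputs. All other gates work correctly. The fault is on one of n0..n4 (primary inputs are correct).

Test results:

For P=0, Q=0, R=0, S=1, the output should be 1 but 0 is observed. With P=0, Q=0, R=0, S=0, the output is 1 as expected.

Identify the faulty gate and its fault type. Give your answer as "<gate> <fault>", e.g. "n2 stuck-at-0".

n0 stuck-at-0

Fault-free values for test 1 (P=0, Q=0, R=0, S=1): n0=1, n1=1, n2=1, n3=0, n4=1, giving Y=1. Observed 0.
Test 1: faults giving observed 0 are {n0 stuck-at-0, n3 stuck-at-1, n4 stuck-at-0}.
Test 2 (P=0, Q=0, R=0, S=0): fault-free n0=1, n1=0, n2=0, n3=0, n4=1 → 1; observed 1. Eliminates n3 stuck-at-1, n4 stuck-at-0.
Only n0 stuck-at-0 is consistent with every test.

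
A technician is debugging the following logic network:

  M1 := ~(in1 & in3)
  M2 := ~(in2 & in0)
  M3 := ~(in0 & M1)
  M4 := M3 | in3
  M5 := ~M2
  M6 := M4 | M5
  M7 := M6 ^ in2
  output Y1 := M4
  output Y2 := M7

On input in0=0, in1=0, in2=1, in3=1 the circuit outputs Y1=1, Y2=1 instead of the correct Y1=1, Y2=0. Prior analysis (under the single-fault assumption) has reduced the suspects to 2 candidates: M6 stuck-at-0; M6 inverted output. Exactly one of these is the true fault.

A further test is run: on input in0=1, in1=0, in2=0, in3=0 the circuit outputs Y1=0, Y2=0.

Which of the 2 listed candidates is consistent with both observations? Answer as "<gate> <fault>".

Evaluate each candidate on input in0=1, in1=0, in2=0, in3=0:
  M6 stuck-at-0: M1=1, M2=1, M3=0, M4=0, M5=0, M6=0 [stuck-at-0], M7=0 → Y1=0, Y2=0 — matches
  M6 inverted output: M1=1, M2=1, M3=0, M4=0, M5=0, M6=1 [inverted output], M7=1 → Y1=0, Y2=1 — eliminated
Only M6 stuck-at-0 reproduces the observed Y1=0, Y2=0.

M6 stuck-at-0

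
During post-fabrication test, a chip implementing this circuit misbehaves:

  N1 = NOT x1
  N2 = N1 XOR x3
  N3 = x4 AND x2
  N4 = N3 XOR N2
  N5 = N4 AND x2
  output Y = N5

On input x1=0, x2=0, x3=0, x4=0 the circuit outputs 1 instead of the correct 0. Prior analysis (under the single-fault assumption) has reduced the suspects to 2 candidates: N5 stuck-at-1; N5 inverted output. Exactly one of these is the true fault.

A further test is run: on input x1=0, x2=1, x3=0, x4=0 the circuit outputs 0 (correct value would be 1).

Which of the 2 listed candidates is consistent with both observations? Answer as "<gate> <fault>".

Evaluate each candidate on input x1=0, x2=1, x3=0, x4=0:
  N5 stuck-at-1: N1=1, N2=1, N3=0, N4=1, N5=1 [stuck-at-1] → 1 — eliminated
  N5 inverted output: N1=1, N2=1, N3=0, N4=1, N5=0 [inverted output] → 0 — matches
Only N5 inverted output reproduces the observed 0.

N5 inverted output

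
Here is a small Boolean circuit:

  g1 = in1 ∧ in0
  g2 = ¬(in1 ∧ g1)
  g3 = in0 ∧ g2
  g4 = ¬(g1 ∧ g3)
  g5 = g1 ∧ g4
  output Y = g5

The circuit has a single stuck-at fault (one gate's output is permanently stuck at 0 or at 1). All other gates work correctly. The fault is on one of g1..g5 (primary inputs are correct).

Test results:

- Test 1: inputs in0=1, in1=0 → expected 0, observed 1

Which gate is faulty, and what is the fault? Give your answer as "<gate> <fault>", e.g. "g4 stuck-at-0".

g5 stuck-at-1

Fault-free values for test 1 (in0=1, in1=0): g1=0, g2=1, g3=1, g4=1, g5=0, giving Y=0. Observed 1.
Test 1: faults giving observed 1 are {g5 stuck-at-1}.
Only g5 stuck-at-1 is consistent with every test.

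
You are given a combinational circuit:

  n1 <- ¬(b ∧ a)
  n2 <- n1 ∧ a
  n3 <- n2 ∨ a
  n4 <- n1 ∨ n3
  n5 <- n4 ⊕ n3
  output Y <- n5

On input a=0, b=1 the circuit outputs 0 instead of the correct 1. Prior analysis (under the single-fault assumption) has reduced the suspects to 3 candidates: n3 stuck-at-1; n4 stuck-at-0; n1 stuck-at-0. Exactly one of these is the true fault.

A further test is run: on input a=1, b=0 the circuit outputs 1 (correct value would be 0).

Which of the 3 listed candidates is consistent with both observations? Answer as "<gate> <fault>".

n4 stuck-at-0

Evaluate each candidate on input a=1, b=0:
  n3 stuck-at-1: n1=1, n2=1, n3=1 [stuck-at-1], n4=1, n5=0 → 0 — eliminated
  n4 stuck-at-0: n1=1, n2=1, n3=1, n4=0 [stuck-at-0], n5=1 → 1 — matches
  n1 stuck-at-0: n1=0 [stuck-at-0], n2=0, n3=1, n4=1, n5=0 → 0 — eliminated
Only n4 stuck-at-0 reproduces the observed 1.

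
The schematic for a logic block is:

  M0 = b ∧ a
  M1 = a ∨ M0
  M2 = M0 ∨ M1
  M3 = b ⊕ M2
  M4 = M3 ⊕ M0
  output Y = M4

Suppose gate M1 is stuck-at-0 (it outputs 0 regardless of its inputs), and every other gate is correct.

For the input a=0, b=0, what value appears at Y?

Propagate with M1 forced: M0=0, M1=0 [stuck-at-0], M2=0, M3=0, M4=0.
So Y = 0. (Same as the fault-free value — the fault is masked on this input.)

0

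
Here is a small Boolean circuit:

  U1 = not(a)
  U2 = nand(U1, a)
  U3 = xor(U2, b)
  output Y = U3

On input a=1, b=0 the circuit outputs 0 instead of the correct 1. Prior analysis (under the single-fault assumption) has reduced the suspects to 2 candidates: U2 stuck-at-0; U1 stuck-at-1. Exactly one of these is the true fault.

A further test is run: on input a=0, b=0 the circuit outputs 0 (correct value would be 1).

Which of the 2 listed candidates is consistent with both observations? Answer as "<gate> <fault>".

Evaluate each candidate on input a=0, b=0:
  U2 stuck-at-0: U1=1, U2=0 [stuck-at-0], U3=0 → 0 — matches
  U1 stuck-at-1: U1=1 [stuck-at-1], U2=1, U3=1 → 1 — eliminated
Only U2 stuck-at-0 reproduces the observed 0.

U2 stuck-at-0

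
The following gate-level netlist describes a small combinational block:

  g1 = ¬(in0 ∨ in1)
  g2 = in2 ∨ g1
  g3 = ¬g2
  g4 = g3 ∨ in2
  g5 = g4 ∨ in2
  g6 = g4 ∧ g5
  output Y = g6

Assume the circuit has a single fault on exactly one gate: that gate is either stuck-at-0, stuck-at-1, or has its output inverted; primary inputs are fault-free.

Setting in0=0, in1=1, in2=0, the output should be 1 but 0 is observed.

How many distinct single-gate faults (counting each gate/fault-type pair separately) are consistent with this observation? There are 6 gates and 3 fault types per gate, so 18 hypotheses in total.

Fault-free: g1=0, g2=0, g3=1, g4=1, g5=1, g6=1 → 1. Observed 0.
  g1: stuck-at-1, inverted output ✓; others ✗
  g2: stuck-at-1, inverted output ✓; others ✗
  g3: stuck-at-0, inverted output ✓; others ✗
  g4: stuck-at-0, inverted output ✓; others ✗
  g5: stuck-at-0, inverted output ✓; others ✗
  g6: stuck-at-0, inverted output ✓; others ✗
Consistent faults: {g1 stuck-at-1, g1 inverted output, g2 stuck-at-1, g2 inverted output, g3 stuck-at-0, g3 inverted output, g4 stuck-at-0, g4 inverted output, g5 stuck-at-0, g5 inverted output, g6 stuck-at-0, g6 inverted output} — 12 in all.

12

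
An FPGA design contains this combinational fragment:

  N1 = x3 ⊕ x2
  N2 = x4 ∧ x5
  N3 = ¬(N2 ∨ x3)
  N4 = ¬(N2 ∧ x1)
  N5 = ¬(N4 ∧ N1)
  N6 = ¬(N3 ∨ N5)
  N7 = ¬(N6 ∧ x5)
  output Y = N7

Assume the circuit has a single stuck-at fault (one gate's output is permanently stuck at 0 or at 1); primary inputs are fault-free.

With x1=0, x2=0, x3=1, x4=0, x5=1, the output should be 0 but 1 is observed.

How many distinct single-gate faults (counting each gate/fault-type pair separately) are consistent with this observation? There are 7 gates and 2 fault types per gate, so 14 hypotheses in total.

6

Fault-free: N1=1, N2=0, N3=0, N4=1, N5=0, N6=1, N7=0 → 0. Observed 1.
  N1 stuck-at-0: output 1 ✓
  N1 stuck-at-1: output 0 ✗
  N2 stuck-at-0: output 0 ✗
  N2 stuck-at-1: output 0 ✗
  N3 stuck-at-0: output 0 ✗
  N3 stuck-at-1: output 1 ✓
  N4 stuck-at-0: output 1 ✓
  N4 stuck-at-1: output 0 ✗
  N5 stuck-at-0: output 0 ✗
  N5 stuck-at-1: output 1 ✓
  N6 stuck-at-0: output 1 ✓
  N6 stuck-at-1: output 0 ✗
  N7 stuck-at-0: output 0 ✗
  N7 stuck-at-1: output 1 ✓
Consistent faults: {N1 stuck-at-0, N3 stuck-at-1, N4 stuck-at-0, N5 stuck-at-1, N6 stuck-at-0, N7 stuck-at-1} — 6 in all.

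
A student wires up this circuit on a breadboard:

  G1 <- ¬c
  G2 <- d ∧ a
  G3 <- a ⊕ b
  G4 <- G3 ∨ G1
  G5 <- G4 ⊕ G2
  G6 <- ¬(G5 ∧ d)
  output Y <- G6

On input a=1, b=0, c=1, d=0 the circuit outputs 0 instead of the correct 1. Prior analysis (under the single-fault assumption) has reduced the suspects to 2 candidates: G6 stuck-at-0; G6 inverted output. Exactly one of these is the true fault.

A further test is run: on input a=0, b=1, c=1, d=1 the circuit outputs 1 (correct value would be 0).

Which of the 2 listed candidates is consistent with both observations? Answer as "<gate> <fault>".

G6 inverted output

Evaluate each candidate on input a=0, b=1, c=1, d=1:
  G6 stuck-at-0: G1=0, G2=0, G3=1, G4=1, G5=1, G6=0 [stuck-at-0] → 0 — eliminated
  G6 inverted output: G1=0, G2=0, G3=1, G4=1, G5=1, G6=1 [inverted output] → 1 — matches
Only G6 inverted output reproduces the observed 1.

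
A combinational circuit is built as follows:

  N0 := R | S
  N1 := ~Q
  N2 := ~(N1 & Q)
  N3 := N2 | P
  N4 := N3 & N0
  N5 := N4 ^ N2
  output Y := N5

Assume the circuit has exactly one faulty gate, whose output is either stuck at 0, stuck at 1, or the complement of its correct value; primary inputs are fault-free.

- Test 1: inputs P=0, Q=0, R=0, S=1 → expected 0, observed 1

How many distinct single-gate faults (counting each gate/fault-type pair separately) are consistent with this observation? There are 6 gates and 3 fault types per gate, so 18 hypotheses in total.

8

Fault-free: N0=1, N1=1, N2=1, N3=1, N4=1, N5=0 → 0. Observed 1.
  N0: stuck-at-0, inverted output ✓; others ✗
  N1: none of the 3 fault types match ✗
  N2: none of the 3 fault types match ✗
  N3: stuck-at-0, inverted output ✓; others ✗
  N4: stuck-at-0, inverted output ✓; others ✗
  N5: stuck-at-1, inverted output ✓; others ✗
Consistent faults: {N0 stuck-at-0, N0 inverted output, N3 stuck-at-0, N3 inverted output, N4 stuck-at-0, N4 inverted output, N5 stuck-at-1, N5 inverted output} — 8 in all.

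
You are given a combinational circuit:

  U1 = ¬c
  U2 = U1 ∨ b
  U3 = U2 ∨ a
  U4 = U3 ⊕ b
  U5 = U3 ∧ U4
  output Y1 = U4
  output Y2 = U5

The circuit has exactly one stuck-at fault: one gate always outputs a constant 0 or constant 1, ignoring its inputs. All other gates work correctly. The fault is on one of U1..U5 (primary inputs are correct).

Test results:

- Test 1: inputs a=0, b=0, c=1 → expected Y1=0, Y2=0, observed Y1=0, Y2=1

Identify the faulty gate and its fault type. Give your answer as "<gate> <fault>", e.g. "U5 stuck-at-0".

Fault-free values for test 1 (a=0, b=0, c=1): U1=0, U2=0, U3=0, U4=0, U5=0, giving Y1=0, Y2=0. Observed Y1=0, Y2=1.
Test 1: faults giving observed Y1=0, Y2=1 are {U5 stuck-at-1}.
Only U5 stuck-at-1 is consistent with every test.

U5 stuck-at-1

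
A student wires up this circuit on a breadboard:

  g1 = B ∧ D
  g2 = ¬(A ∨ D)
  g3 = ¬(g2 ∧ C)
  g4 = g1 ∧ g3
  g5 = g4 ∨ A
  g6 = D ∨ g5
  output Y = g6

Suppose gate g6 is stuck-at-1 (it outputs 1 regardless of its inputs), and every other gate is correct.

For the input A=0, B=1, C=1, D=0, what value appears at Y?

Propagate with g6 forced: g1=0, g2=1, g3=0, g4=0, g5=0, g6=1 [stuck-at-1].
So Y = 1. (Without the fault it would be 0.)

1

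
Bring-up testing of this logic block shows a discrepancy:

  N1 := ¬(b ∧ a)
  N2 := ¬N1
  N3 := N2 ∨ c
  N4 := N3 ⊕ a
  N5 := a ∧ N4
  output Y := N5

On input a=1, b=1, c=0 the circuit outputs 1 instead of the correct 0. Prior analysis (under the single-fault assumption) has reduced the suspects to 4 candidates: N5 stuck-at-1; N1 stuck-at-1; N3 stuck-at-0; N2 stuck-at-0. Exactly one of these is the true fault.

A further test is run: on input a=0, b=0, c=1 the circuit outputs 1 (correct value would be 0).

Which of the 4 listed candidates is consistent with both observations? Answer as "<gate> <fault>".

Evaluate each candidate on input a=0, b=0, c=1:
  N5 stuck-at-1: N1=1, N2=0, N3=1, N4=1, N5=1 [stuck-at-1] → 1 — matches
  N1 stuck-at-1: N1=1 [stuck-at-1], N2=0, N3=1, N4=1, N5=0 → 0 — eliminated
  N3 stuck-at-0: N1=1, N2=0, N3=0 [stuck-at-0], N4=0, N5=0 → 0 — eliminated
  N2 stuck-at-0: N1=1, N2=0 [stuck-at-0], N3=1, N4=1, N5=0 → 0 — eliminated
Only N5 stuck-at-1 reproduces the observed 1.

N5 stuck-at-1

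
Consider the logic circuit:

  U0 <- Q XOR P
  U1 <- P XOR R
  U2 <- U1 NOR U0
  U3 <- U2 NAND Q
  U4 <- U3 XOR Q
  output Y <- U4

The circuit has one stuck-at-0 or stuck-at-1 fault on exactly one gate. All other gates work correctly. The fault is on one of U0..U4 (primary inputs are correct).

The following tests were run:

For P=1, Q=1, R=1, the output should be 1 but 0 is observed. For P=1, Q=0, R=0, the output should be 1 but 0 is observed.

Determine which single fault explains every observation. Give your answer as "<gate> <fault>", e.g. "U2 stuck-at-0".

U4 stuck-at-0

Fault-free values for test 1 (P=1, Q=1, R=1): U0=0, U1=0, U2=1, U3=0, U4=1, giving Y=1. Observed 0.
Test 1: faults giving observed 0 are {U0 stuck-at-1, U1 stuck-at-1, U2 stuck-at-0, U3 stuck-at-1, U4 stuck-at-0}.
Test 2 (P=1, Q=0, R=0): fault-free U0=1, U1=1, U2=0, U3=1, U4=1 → 1; observed 0. Eliminates U0 stuck-at-1, U1 stuck-at-1, U2 stuck-at-0, U3 stuck-at-1.
Only U4 stuck-at-0 is consistent with every test.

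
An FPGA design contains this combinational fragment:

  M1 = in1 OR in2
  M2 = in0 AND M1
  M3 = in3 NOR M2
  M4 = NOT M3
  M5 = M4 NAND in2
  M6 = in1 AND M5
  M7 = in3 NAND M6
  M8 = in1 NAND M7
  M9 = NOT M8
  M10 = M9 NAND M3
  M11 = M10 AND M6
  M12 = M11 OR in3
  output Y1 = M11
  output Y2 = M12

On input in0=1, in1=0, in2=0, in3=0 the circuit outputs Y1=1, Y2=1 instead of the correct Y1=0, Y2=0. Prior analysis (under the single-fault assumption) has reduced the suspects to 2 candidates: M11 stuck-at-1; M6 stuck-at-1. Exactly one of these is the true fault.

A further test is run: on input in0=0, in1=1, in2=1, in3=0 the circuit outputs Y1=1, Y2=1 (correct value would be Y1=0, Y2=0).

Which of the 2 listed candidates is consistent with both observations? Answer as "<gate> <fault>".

M11 stuck-at-1

Evaluate each candidate on input in0=0, in1=1, in2=1, in3=0:
  M11 stuck-at-1: M1=1, M2=0, M3=1, M4=0, M5=1, M6=1, M7=1, M8=0, M9=1, M10=0, M11=1 [stuck-at-1], M12=1 → Y1=1, Y2=1 — matches
  M6 stuck-at-1: M1=1, M2=0, M3=1, M4=0, M5=1, M6=1 [stuck-at-1], M7=1, M8=0, M9=1, M10=0, M11=0, M12=0 → Y1=0, Y2=0 — eliminated
Only M11 stuck-at-1 reproduces the observed Y1=1, Y2=1.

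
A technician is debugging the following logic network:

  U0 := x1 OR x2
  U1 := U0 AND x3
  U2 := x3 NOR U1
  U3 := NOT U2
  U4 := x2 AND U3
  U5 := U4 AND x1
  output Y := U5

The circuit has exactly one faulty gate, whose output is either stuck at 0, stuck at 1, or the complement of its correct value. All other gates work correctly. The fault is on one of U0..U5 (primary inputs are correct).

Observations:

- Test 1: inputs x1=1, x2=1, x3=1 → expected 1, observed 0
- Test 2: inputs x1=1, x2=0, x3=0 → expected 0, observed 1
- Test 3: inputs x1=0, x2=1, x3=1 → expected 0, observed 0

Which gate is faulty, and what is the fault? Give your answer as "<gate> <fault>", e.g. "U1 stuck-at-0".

U4 inverted output

Fault-free values for test 1 (x1=1, x2=1, x3=1): U0=1, U1=1, U2=0, U3=1, U4=1, U5=1, giving Y=1. Observed 0.
Test 1: faults giving observed 0 are {U2 stuck-at-1, U2 inverted output, U3 stuck-at-0, U3 inverted output, U4 stuck-at-0, U4 inverted output, U5 stuck-at-0, U5 inverted output}.
Test 2 (x1=1, x2=0, x3=0): fault-free U0=1, U1=0, U2=1, U3=0, U4=0, U5=0 → 0; observed 1. Eliminates U2 stuck-at-1, U2 inverted output, U3 stuck-at-0, U3 inverted output, U4 stuck-at-0, U5 stuck-at-0.
Test 3 (x1=0, x2=1, x3=1): fault-free U0=1, U1=1, U2=0, U3=1, U4=1, U5=0 → 0; observed 0. Eliminates U5 inverted output.
Only U4 inverted output is consistent with every test.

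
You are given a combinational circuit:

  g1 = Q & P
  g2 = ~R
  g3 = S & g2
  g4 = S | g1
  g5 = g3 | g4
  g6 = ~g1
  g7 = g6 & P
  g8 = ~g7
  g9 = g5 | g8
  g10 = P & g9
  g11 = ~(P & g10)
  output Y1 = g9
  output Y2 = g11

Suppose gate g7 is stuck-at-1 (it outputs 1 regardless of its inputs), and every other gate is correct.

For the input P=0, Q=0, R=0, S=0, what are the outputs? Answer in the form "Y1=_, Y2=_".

Propagate with g7 forced: g1=0, g2=1, g3=0, g4=0, g5=0, g6=1, g7=1 [stuck-at-1], g8=0, g9=0, g10=0, g11=1.
So the outputs are Y1=0, Y2=1. (Without the fault they would be Y1=1, Y2=1.)

Y1=0, Y2=1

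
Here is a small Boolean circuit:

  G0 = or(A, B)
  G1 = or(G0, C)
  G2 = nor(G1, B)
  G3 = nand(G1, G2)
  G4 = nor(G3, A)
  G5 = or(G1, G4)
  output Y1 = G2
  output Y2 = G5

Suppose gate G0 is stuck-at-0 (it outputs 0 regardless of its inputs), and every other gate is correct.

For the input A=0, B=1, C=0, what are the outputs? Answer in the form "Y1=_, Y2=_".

Propagate with G0 forced: G0=0 [stuck-at-0], G1=0, G2=0, G3=1, G4=0, G5=0.
So the outputs are Y1=0, Y2=0. (Without the fault they would be Y1=0, Y2=1.)

Y1=0, Y2=0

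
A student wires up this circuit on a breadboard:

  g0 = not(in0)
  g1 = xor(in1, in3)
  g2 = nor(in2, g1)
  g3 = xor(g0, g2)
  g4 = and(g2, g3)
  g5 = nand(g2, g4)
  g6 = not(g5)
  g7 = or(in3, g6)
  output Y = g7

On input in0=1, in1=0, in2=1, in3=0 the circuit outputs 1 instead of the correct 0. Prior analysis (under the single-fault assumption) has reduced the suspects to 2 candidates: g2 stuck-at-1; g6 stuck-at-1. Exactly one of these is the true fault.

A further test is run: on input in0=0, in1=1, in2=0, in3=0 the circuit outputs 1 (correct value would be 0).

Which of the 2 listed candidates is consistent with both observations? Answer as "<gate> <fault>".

g6 stuck-at-1

Evaluate each candidate on input in0=0, in1=1, in2=0, in3=0:
  g2 stuck-at-1: g0=1, g1=1, g2=1 [stuck-at-1], g3=0, g4=0, g5=1, g6=0, g7=0 → 0 — eliminated
  g6 stuck-at-1: g0=1, g1=1, g2=0, g3=1, g4=0, g5=1, g6=1 [stuck-at-1], g7=1 → 1 — matches
Only g6 stuck-at-1 reproduces the observed 1.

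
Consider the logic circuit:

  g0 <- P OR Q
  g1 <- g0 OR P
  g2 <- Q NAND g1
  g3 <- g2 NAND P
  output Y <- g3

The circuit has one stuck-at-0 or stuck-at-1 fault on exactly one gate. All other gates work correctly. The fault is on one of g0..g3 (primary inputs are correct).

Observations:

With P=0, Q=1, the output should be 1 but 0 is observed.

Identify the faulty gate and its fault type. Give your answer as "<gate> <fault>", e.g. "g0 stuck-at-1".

Fault-free values for test 1 (P=0, Q=1): g0=1, g1=1, g2=0, g3=1, giving Y=1. Observed 0.
Test 1: faults giving observed 0 are {g3 stuck-at-0}.
Only g3 stuck-at-0 is consistent with every test.

g3 stuck-at-0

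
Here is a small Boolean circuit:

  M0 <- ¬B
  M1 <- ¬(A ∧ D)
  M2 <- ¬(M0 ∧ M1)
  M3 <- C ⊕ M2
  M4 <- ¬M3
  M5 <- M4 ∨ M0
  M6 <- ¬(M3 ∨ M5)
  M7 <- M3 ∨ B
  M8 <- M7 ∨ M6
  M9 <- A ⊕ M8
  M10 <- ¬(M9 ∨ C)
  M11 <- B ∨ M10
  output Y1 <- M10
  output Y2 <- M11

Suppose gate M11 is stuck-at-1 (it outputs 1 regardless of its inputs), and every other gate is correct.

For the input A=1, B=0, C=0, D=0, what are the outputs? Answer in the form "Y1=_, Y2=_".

Y1=0, Y2=1

Propagate with M11 forced: M0=1, M1=1, M2=0, M3=0, M4=1, M5=1, M6=0, M7=0, M8=0, M9=1, M10=0, M11=1 [stuck-at-1].
So the outputs are Y1=0, Y2=1. (Without the fault they would be Y1=0, Y2=0.)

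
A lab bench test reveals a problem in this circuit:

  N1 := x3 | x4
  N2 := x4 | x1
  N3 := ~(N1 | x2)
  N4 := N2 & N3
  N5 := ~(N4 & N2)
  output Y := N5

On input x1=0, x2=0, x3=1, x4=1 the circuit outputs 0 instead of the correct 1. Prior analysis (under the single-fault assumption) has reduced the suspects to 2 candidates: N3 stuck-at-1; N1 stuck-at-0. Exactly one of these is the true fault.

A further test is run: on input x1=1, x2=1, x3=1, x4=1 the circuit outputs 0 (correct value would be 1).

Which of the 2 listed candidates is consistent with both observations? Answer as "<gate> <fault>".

N3 stuck-at-1

Evaluate each candidate on input x1=1, x2=1, x3=1, x4=1:
  N3 stuck-at-1: N1=1, N2=1, N3=1 [stuck-at-1], N4=1, N5=0 → 0 — matches
  N1 stuck-at-0: N1=0 [stuck-at-0], N2=1, N3=0, N4=0, N5=1 → 1 — eliminated
Only N3 stuck-at-1 reproduces the observed 0.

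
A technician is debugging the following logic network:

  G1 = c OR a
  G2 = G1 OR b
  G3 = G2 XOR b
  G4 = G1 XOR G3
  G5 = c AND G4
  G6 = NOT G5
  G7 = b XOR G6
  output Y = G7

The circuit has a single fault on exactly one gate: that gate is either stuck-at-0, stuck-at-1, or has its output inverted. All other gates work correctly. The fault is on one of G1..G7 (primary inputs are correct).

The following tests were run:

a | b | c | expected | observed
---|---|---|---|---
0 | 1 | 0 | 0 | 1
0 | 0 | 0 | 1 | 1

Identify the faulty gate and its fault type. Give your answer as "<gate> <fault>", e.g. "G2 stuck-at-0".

Fault-free values for test 1 (a=0, b=1, c=0): G1=0, G2=1, G3=0, G4=0, G5=0, G6=1, G7=0, giving Y=0. Observed 1.
Test 1: faults giving observed 1 are {G5 stuck-at-1, G5 inverted output, G6 stuck-at-0, G6 inverted output, G7 stuck-at-1, G7 inverted output}.
Test 2 (a=0, b=0, c=0): fault-free G1=0, G2=0, G3=0, G4=0, G5=0, G6=1, G7=1 → 1; observed 1. Eliminates G5 stuck-at-1, G5 inverted output, G6 stuck-at-0, G6 inverted output, G7 inverted output.
Only G7 stuck-at-1 is consistent with every test.

G7 stuck-at-1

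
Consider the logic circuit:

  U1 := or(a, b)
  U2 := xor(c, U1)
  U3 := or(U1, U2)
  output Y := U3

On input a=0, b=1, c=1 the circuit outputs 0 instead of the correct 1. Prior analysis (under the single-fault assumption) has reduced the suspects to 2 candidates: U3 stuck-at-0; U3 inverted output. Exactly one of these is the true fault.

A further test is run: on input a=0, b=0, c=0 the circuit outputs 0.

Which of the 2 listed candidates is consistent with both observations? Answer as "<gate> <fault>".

Evaluate each candidate on input a=0, b=0, c=0:
  U3 stuck-at-0: U1=0, U2=0, U3=0 [stuck-at-0] → 0 — matches
  U3 inverted output: U1=0, U2=0, U3=1 [inverted output] → 1 — eliminated
Only U3 stuck-at-0 reproduces the observed 0.

U3 stuck-at-0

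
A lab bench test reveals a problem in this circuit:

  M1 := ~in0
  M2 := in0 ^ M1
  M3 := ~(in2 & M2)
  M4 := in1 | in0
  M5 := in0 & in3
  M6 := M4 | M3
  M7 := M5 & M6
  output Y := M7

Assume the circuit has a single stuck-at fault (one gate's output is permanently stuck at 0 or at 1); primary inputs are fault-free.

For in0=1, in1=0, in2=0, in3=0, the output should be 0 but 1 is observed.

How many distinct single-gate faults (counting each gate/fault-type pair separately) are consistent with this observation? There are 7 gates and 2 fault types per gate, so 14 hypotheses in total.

Fault-free: M1=0, M2=1, M3=1, M4=1, M5=0, M6=1, M7=0 → 0. Observed 1.
  M1 stuck-at-0: output 0 ✗
  M1 stuck-at-1: output 0 ✗
  M2 stuck-at-0: output 0 ✗
  M2 stuck-at-1: output 0 ✗
  M3 stuck-at-0: output 0 ✗
  M3 stuck-at-1: output 0 ✗
  M4 stuck-at-0: output 0 ✗
  M4 stuck-at-1: output 0 ✗
  M5 stuck-at-0: output 0 ✗
  M5 stuck-at-1: output 1 ✓
  M6 stuck-at-0: output 0 ✗
  M6 stuck-at-1: output 0 ✗
  M7 stuck-at-0: output 0 ✗
  M7 stuck-at-1: output 1 ✓
Consistent faults: {M5 stuck-at-1, M7 stuck-at-1} — 2 in all.

2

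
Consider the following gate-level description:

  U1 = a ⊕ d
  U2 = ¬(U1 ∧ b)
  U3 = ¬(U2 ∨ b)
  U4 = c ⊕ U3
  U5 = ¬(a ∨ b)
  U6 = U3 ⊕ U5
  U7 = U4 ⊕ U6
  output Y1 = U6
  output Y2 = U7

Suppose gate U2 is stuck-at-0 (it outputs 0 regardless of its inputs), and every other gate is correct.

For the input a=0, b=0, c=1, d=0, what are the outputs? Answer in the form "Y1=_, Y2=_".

Propagate with U2 forced: U1=0, U2=0 [stuck-at-0], U3=1, U4=0, U5=1, U6=0, U7=0.
So the outputs are Y1=0, Y2=0. (Without the fault they would be Y1=1, Y2=0.)

Y1=0, Y2=0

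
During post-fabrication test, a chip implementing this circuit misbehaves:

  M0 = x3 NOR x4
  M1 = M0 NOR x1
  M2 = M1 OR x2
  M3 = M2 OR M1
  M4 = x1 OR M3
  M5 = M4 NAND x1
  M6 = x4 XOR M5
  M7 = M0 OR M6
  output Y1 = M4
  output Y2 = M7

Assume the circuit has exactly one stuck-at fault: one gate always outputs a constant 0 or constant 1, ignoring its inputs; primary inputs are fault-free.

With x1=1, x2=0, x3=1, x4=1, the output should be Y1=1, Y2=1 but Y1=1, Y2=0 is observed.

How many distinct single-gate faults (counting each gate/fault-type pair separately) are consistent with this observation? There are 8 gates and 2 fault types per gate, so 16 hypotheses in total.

3

Fault-free: M0=0, M1=0, M2=0, M3=0, M4=1, M5=0, M6=1, M7=1 → Y1=1, Y2=1. Observed Y1=1, Y2=0.
  M0: none of the 2 fault types match ✗
  M1: none of the 2 fault types match ✗
  M2: none of the 2 fault types match ✗
  M3: none of the 2 fault types match ✗
  M4: none of the 2 fault types match ✗
  M5: stuck-at-1 ✓; others ✗
  M6: stuck-at-0 ✓; others ✗
  M7: stuck-at-0 ✓; others ✗
Consistent faults: {M5 stuck-at-1, M6 stuck-at-0, M7 stuck-at-0} — 3 in all.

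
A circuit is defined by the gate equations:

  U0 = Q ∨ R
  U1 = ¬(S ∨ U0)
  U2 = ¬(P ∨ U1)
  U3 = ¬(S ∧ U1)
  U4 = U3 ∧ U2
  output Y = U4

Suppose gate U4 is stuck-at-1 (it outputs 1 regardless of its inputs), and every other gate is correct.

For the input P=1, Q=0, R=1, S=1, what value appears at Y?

Propagate with U4 forced: U0=1, U1=0, U2=0, U3=1, U4=1 [stuck-at-1].
So Y = 1. (Without the fault it would be 0.)

1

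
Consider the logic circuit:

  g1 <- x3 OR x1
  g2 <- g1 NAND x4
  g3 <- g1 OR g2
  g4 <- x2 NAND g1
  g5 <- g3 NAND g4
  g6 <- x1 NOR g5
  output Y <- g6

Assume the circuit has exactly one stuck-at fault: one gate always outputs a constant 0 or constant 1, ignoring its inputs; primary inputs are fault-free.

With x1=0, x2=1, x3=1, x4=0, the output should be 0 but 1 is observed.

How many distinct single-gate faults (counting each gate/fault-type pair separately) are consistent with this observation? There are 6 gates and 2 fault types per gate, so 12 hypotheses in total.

Fault-free: g1=1, g2=1, g3=1, g4=0, g5=1, g6=0 → 0. Observed 1.
  g1 stuck-at-0: output 1 ✓
  g1 stuck-at-1: output 0 ✗
  g2 stuck-at-0: output 0 ✗
  g2 stuck-at-1: output 0 ✗
  g3 stuck-at-0: output 0 ✗
  g3 stuck-at-1: output 0 ✗
  g4 stuck-at-0: output 0 ✗
  g4 stuck-at-1: output 1 ✓
  g5 stuck-at-0: output 1 ✓
  g5 stuck-at-1: output 0 ✗
  g6 stuck-at-0: output 0 ✗
  g6 stuck-at-1: output 1 ✓
Consistent faults: {g1 stuck-at-0, g4 stuck-at-1, g5 stuck-at-0, g6 stuck-at-1} — 4 in all.

4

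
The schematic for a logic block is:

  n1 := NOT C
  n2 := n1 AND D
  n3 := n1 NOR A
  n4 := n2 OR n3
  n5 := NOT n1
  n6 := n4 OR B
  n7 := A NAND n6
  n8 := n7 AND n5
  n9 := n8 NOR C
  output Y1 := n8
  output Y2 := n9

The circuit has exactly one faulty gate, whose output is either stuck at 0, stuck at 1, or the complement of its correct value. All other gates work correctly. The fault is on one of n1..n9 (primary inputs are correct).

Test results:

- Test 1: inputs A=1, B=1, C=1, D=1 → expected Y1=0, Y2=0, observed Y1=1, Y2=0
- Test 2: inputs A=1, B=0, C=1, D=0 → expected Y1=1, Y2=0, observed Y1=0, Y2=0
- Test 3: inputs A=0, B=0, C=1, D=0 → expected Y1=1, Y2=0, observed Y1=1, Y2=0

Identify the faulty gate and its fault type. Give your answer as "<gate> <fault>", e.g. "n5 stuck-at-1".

n6 inverted output

Fault-free values for test 1 (A=1, B=1, C=1, D=1): n1=0, n2=0, n3=0, n4=0, n5=1, n6=1, n7=0, n8=0, n9=0, giving Y1=0, Y2=0. Observed Y1=1, Y2=0.
Test 1: faults giving observed Y1=1, Y2=0 are {n6 stuck-at-0, n6 inverted output, n7 stuck-at-1, n7 inverted output, n8 stuck-at-1, n8 inverted output}.
Test 2 (A=1, B=0, C=1, D=0): fault-free n1=0, n2=0, n3=0, n4=0, n5=1, n6=0, n7=1, n8=1, n9=0 → Y1=1, Y2=0; observed Y1=0, Y2=0. Eliminates n6 stuck-at-0, n7 stuck-at-1, n8 stuck-at-1.
Test 3 (A=0, B=0, C=1, D=0): fault-free n1=0, n2=0, n3=1, n4=1, n5=1, n6=1, n7=1, n8=1, n9=0 → Y1=1, Y2=0; observed Y1=1, Y2=0. Eliminates n7 inverted output, n8 inverted output.
Only n6 inverted output is consistent with every test.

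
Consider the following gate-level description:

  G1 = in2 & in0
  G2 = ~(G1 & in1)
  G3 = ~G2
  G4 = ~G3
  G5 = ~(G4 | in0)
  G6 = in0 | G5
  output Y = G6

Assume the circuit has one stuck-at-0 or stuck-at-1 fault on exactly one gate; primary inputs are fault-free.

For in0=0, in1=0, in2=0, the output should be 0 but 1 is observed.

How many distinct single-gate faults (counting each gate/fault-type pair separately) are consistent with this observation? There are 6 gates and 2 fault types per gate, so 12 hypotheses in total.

5

Fault-free: G1=0, G2=1, G3=0, G4=1, G5=0, G6=0 → 0. Observed 1.
  G1 stuck-at-0: output 0 ✗
  G1 stuck-at-1: output 0 ✗
  G2 stuck-at-0: output 1 ✓
  G2 stuck-at-1: output 0 ✗
  G3 stuck-at-0: output 0 ✗
  G3 stuck-at-1: output 1 ✓
  G4 stuck-at-0: output 1 ✓
  G4 stuck-at-1: output 0 ✗
  G5 stuck-at-0: output 0 ✗
  G5 stuck-at-1: output 1 ✓
  G6 stuck-at-0: output 0 ✗
  G6 stuck-at-1: output 1 ✓
Consistent faults: {G2 stuck-at-0, G3 stuck-at-1, G4 stuck-at-0, G5 stuck-at-1, G6 stuck-at-1} — 5 in all.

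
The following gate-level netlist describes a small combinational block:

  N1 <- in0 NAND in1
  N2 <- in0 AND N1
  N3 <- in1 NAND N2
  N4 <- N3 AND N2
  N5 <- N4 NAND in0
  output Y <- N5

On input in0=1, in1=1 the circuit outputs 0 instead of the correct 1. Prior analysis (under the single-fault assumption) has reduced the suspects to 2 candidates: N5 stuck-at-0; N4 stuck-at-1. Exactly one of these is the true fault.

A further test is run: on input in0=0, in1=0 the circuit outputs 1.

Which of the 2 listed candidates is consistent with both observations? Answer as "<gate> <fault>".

N4 stuck-at-1

Evaluate each candidate on input in0=0, in1=0:
  N5 stuck-at-0: N1=1, N2=0, N3=1, N4=0, N5=0 [stuck-at-0] → 0 — eliminated
  N4 stuck-at-1: N1=1, N2=0, N3=1, N4=1 [stuck-at-1], N5=1 → 1 — matches
Only N4 stuck-at-1 reproduces the observed 1.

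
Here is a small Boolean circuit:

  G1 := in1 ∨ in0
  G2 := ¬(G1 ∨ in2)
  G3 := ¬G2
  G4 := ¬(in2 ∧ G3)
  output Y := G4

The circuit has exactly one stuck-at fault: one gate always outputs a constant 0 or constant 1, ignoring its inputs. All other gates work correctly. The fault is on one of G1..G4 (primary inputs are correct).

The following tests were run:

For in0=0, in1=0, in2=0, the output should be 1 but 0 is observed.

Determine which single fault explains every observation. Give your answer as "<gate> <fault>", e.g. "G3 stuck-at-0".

G4 stuck-at-0

Fault-free values for test 1 (in0=0, in1=0, in2=0): G1=0, G2=1, G3=0, G4=1, giving Y=1. Observed 0.
Test 1: faults giving observed 0 are {G4 stuck-at-0}.
Only G4 stuck-at-0 is consistent with every test.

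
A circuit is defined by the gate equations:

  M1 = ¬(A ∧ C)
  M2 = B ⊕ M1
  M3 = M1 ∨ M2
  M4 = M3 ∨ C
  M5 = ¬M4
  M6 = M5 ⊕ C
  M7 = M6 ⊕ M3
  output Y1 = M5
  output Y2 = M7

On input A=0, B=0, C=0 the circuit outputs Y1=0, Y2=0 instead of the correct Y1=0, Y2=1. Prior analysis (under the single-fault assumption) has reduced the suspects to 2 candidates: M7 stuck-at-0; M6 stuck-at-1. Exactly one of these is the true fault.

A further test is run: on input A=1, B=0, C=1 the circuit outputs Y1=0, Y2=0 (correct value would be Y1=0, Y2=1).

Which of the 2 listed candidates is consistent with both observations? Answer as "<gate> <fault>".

Evaluate each candidate on input A=1, B=0, C=1:
  M7 stuck-at-0: M1=0, M2=0, M3=0, M4=1, M5=0, M6=1, M7=0 [stuck-at-0] → Y1=0, Y2=0 — matches
  M6 stuck-at-1: M1=0, M2=0, M3=0, M4=1, M5=0, M6=1 [stuck-at-1], M7=1 → Y1=0, Y2=1 — eliminated
Only M7 stuck-at-0 reproduces the observed Y1=0, Y2=0.

M7 stuck-at-0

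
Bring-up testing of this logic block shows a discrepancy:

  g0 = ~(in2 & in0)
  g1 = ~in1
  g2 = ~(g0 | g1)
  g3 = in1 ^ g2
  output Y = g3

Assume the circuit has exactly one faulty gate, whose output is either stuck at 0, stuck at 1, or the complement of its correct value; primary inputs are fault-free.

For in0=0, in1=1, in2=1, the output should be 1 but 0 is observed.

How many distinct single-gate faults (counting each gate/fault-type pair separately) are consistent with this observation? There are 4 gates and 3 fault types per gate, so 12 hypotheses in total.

Fault-free: g0=1, g1=0, g2=0, g3=1 → 1. Observed 0.
  g0 stuck-at-0: output 0 ✓
  g0 stuck-at-1: output 1 ✗
  g0 inverted output: output 0 ✓
  g1 stuck-at-0: output 1 ✗
  g1 stuck-at-1: output 1 ✗
  g1 inverted output: output 1 ✗
  g2 stuck-at-0: output 1 ✗
  g2 stuck-at-1: output 0 ✓
  g2 inverted output: output 0 ✓
  g3 stuck-at-0: output 0 ✓
  g3 stuck-at-1: output 1 ✗
  g3 inverted output: output 0 ✓
Consistent faults: {g0 stuck-at-0, g0 inverted output, g2 stuck-at-1, g2 inverted output, g3 stuck-at-0, g3 inverted output} — 6 in all.

6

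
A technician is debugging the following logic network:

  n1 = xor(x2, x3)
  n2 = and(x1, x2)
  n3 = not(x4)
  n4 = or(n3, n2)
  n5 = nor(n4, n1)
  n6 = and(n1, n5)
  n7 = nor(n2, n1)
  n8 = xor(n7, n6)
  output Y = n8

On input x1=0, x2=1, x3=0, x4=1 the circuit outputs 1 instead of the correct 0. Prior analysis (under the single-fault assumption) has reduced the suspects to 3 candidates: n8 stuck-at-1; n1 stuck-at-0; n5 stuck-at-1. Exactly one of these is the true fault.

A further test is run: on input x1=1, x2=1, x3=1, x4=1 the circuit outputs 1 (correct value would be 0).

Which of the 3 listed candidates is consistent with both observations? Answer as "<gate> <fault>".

Evaluate each candidate on input x1=1, x2=1, x3=1, x4=1:
  n8 stuck-at-1: n1=0, n2=1, n3=0, n4=1, n5=0, n6=0, n7=0, n8=1 [stuck-at-1] → 1 — matches
  n1 stuck-at-0: n1=0 [stuck-at-0], n2=1, n3=0, n4=1, n5=0, n6=0, n7=0, n8=0 → 0 — eliminated
  n5 stuck-at-1: n1=0, n2=1, n3=0, n4=1, n5=1 [stuck-at-1], n6=0, n7=0, n8=0 → 0 — eliminated
Only n8 stuck-at-1 reproduces the observed 1.

n8 stuck-at-1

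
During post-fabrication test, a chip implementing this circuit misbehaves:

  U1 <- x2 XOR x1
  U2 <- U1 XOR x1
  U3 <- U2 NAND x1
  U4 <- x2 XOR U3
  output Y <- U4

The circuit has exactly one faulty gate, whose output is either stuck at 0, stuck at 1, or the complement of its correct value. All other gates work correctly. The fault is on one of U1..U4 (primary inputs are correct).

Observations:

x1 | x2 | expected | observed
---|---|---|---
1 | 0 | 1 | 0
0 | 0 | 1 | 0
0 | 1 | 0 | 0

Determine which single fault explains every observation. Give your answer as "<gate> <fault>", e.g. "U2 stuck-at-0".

U4 stuck-at-0

Fault-free values for test 1 (x1=1, x2=0): U1=1, U2=0, U3=1, U4=1, giving Y=1. Observed 0.
Test 1: faults giving observed 0 are {U1 stuck-at-0, U1 inverted output, U2 stuck-at-1, U2 inverted output, U3 stuck-at-0, U3 inverted output, U4 stuck-at-0, U4 inverted output}.
Test 2 (x1=0, x2=0): fault-free U1=0, U2=0, U3=1, U4=1 → 1; observed 0. Eliminates U1 stuck-at-0, U1 inverted output, U2 stuck-at-1, U2 inverted output.
Test 3 (x1=0, x2=1): fault-free U1=1, U2=1, U3=1, U4=0 → 0; observed 0. Eliminates U3 stuck-at-0, U3 inverted output, U4 inverted output.
Only U4 stuck-at-0 is consistent with every test.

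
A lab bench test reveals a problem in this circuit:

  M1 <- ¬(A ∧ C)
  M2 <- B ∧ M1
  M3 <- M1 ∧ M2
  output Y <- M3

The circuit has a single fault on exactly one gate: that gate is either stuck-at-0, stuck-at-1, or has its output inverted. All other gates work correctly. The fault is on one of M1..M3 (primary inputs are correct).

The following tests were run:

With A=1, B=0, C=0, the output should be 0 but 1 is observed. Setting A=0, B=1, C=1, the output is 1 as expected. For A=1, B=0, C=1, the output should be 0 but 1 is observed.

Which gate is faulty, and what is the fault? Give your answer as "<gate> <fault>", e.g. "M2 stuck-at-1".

M3 stuck-at-1

Fault-free values for test 1 (A=1, B=0, C=0): M1=1, M2=0, M3=0, giving Y=0. Observed 1.
Test 1: faults giving observed 1 are {M2 stuck-at-1, M2 inverted output, M3 stuck-at-1, M3 inverted output}.
Test 2 (A=0, B=1, C=1): fault-free M1=1, M2=1, M3=1 → 1; observed 1. Eliminates M2 inverted output, M3 inverted output.
Test 3 (A=1, B=0, C=1): fault-free M1=0, M2=0, M3=0 → 0; observed 1. Eliminates M2 stuck-at-1.
Only M3 stuck-at-1 is consistent with every test.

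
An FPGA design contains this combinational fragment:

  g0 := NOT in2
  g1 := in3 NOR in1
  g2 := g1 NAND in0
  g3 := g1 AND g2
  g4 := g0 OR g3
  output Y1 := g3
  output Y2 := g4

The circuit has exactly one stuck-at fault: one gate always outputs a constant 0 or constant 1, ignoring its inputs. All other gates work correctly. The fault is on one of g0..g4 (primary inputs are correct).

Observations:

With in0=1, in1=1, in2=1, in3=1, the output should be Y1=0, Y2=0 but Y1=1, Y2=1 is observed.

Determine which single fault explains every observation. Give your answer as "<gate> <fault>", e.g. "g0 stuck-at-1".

Fault-free values for test 1 (in0=1, in1=1, in2=1, in3=1): g0=0, g1=0, g2=1, g3=0, g4=0, giving Y1=0, Y2=0. Observed Y1=1, Y2=1.
Test 1: faults giving observed Y1=1, Y2=1 are {g3 stuck-at-1}.
Only g3 stuck-at-1 is consistent with every test.

g3 stuck-at-1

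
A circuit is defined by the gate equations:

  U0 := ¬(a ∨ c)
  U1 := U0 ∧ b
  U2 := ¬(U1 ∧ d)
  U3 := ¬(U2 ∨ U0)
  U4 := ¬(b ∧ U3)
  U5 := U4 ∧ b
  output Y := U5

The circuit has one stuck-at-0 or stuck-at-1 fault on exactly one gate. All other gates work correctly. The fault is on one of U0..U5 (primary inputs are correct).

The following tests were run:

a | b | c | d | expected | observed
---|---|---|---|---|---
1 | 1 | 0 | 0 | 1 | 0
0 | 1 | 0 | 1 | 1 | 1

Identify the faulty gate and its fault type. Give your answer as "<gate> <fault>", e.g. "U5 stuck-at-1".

U2 stuck-at-0

Fault-free values for test 1 (a=1, b=1, c=0, d=0): U0=0, U1=0, U2=1, U3=0, U4=1, U5=1, giving Y=1. Observed 0.
Test 1: faults giving observed 0 are {U2 stuck-at-0, U3 stuck-at-1, U4 stuck-at-0, U5 stuck-at-0}.
Test 2 (a=0, b=1, c=0, d=1): fault-free U0=1, U1=1, U2=0, U3=0, U4=1, U5=1 → 1; observed 1. Eliminates U3 stuck-at-1, U4 stuck-at-0, U5 stuck-at-0.
Only U2 stuck-at-0 is consistent with every test.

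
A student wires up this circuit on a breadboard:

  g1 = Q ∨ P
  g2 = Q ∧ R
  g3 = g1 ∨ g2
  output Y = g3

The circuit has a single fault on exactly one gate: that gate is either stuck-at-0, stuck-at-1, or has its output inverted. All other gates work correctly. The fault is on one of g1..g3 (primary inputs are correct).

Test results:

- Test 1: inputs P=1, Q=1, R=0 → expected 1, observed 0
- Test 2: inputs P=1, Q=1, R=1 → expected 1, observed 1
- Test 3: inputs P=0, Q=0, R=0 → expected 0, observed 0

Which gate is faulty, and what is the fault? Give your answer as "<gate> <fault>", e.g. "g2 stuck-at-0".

g1 stuck-at-0

Fault-free values for test 1 (P=1, Q=1, R=0): g1=1, g2=0, g3=1, giving Y=1. Observed 0.
Test 1: faults giving observed 0 are {g1 stuck-at-0, g1 inverted output, g3 stuck-at-0, g3 inverted output}.
Test 2 (P=1, Q=1, R=1): fault-free g1=1, g2=1, g3=1 → 1; observed 1. Eliminates g3 stuck-at-0, g3 inverted output.
Test 3 (P=0, Q=0, R=0): fault-free g1=0, g2=0, g3=0 → 0; observed 0. Eliminates g1 inverted output.
Only g1 stuck-at-0 is consistent with every test.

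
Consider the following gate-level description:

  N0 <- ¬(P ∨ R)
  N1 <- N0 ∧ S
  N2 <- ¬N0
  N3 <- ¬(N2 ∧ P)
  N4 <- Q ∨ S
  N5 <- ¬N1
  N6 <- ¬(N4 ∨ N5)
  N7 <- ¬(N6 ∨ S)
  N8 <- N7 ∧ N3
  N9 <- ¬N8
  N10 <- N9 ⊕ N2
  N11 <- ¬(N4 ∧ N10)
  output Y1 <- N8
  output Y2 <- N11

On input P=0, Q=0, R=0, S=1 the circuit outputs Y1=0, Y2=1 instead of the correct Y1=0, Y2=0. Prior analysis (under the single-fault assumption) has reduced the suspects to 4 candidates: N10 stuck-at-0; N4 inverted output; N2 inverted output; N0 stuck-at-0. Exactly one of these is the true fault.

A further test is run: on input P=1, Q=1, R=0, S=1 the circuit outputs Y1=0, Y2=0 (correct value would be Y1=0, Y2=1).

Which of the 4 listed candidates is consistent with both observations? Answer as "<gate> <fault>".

N2 inverted output

Evaluate each candidate on input P=1, Q=1, R=0, S=1:
  N10 stuck-at-0: N0=0, N1=0, N2=1, N3=0, N4=1, N5=1, N6=0, N7=0, N8=0, N9=1, N10=0 [stuck-at-0], N11=1 → Y1=0, Y2=1 — eliminated
  N4 inverted output: N0=0, N1=0, N2=1, N3=0, N4=0 [inverted output], N5=1, N6=0, N7=0, N8=0, N9=1, N10=0, N11=1 → Y1=0, Y2=1 — eliminated
  N2 inverted output: N0=0, N1=0, N2=0 [inverted output], N3=1, N4=1, N5=1, N6=0, N7=0, N8=0, N9=1, N10=1, N11=0 → Y1=0, Y2=0 — matches
  N0 stuck-at-0: N0=0 [stuck-at-0], N1=0, N2=1, N3=0, N4=1, N5=1, N6=0, N7=0, N8=0, N9=1, N10=0, N11=1 → Y1=0, Y2=1 — eliminated
Only N2 inverted output reproduces the observed Y1=0, Y2=0.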